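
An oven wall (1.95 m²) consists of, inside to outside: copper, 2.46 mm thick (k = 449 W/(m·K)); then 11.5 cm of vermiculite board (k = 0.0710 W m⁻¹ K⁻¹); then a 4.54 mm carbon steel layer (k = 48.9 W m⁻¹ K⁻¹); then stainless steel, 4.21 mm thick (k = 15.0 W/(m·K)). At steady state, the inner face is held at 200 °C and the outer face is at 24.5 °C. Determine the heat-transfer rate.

Series thermal resistances, inner to outer:
  R_copper = L/(kA) = 0.00246/(449·1.95) = 2.810×10^-6 K/W
  R_vermiculite board = L/(kA) = 0.115/(0.0710·1.95) = 0.8306 K/W
  R_carbon steel = L/(kA) = 0.00454/(48.9·1.95) = 4.761×10^-5 K/W
  R_stainless steel = L/(kA) = 0.00421/(15.0·1.95) = 1.439×10^-4 K/W
ΣR = 2.810×10^-6 + 0.8306 + 4.761×10^-5 + 1.439×10^-4 = 0.8308 K/W
Q = ΔT/ΣR = (200 °C − 24.5 °C)/0.8308 = 211 W

Q = 211 W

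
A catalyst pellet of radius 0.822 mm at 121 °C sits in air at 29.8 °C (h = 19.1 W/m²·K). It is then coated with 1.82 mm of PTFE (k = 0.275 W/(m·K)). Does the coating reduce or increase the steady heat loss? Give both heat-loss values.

Critical radius for a sphere: r_cr = 2k/h = 0.0288 m = 2.88 cm.
Outer radius after coating: r₂ = 8.22×10^-4 + 0.00182 = 0.002642 m.
Since r₁ < r_cr and r₂ ≤ r_cr, the coating moves toward the maximum at r_cr — heat loss rises.
Bare: R = 1/(4πr₁²h) = 6166 K/W; Q = 91.2/6166 = 0.0148 W.
Coated: R = R_cond + R_conv = 839.4 K/W; Q = 91.2/839.4 = 0.109 W.

increases: 0.0148 → 0.109 W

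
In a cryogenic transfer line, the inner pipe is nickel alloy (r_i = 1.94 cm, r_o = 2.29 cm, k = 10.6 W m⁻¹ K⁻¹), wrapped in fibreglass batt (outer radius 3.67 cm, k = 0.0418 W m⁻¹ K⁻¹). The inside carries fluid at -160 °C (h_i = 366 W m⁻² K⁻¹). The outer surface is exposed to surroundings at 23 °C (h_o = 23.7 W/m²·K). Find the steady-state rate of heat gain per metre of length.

Resistance network (inner→outer):
  R'_conv,in = 1/(2πr h) = 1/(2π·0.0194·366) = 0.02241 m·K/W
  R'_nickel alloy = ln(0.0229/0.0194)/(2πk) = 0.1659/(2π·10.6) = 0.002490 m·K/W
  R'_fibreglass batt = ln(0.0367/0.0229)/(2πk) = 0.4716/(2π·0.0418) = 1.796 m·K/W
  R'_conv,out = 1/(2πr h) = 1/(2π·0.0367·23.7) = 0.1830 m·K/W
ΣR = 0.02241 + 0.002490 + 1.796 + 0.1830 = 2.004 m·K/W
Q' = ΔT/ΣR = (-160 °C − 23 °C)/2.004 = -91.3 W/m
(Negative Q' ⇒ heat flows inward; heat gain = 91.3 W/m.)

Q' = 91.3 W/m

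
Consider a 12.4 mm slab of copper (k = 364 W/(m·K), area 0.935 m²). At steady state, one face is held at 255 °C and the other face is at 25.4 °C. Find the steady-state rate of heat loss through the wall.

Q = kA·ΔT/L = 364 × 0.935 × |255 °C − 25.4 °C| / 0.0124 = 6.30×10^6 W

Q = 6.30×10^6 W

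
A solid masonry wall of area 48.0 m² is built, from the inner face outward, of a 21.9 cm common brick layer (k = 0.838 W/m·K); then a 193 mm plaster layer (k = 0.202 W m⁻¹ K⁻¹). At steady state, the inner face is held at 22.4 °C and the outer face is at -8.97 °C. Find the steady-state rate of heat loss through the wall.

Q = 1240 W

Series thermal resistances, inner to outer:
  R_common brick = L/(kA) = 0.219/(0.838·48.0) = 0.005445 K/W
  R_plaster = L/(kA) = 0.193/(0.202·48.0) = 0.01991 K/W
ΣR = 0.005445 + 0.01991 = 0.02536 K/W
Q = ΔT/ΣR = (22.4 °C − -8.97 °C)/0.02536 = 1240 W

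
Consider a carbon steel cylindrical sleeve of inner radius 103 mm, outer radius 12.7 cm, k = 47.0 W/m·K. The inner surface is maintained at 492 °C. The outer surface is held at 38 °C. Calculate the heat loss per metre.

Q' = 6.40×10^5 W/m

Q' = 2πk·ΔT/ln(r₂/r₁) = 2π × 47.0 × 454 / ln(0.127/0.103) = 6.40×10^5 W/m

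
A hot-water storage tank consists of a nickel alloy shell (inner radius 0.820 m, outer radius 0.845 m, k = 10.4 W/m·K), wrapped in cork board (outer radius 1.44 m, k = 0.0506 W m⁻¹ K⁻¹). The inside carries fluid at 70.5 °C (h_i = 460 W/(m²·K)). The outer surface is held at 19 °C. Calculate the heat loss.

Q = 66.9 W

Resistance network (inner→outer):
  R_conv,in = 1/(4πr²h) = 1/(4π·0.820²·460) = 2.573×10^-4 K/W
  R_nickel alloy = (1/0.820 − 1/0.845)/(4πk) = 0.03608/(4π·10.4) = 2.761×10^-4 K/W
  R_cork board = (1/0.845 − 1/1.44)/(4πk) = 0.4890/(4π·0.0506) = 0.7690 K/W
ΣR = 2.573×10^-4 + 2.761×10^-4 + 0.7690 = 0.7695 K/W
Q = ΔT/ΣR = (70.5 °C − 19 °C)/0.7695 = 66.9 W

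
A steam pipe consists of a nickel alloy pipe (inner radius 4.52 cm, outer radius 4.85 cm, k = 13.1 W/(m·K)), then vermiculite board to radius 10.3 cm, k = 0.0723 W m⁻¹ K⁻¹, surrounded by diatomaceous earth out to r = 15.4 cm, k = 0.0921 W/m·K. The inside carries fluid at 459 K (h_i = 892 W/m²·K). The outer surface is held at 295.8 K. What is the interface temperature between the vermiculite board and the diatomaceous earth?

Series thermal resistances, inner to outer:
  R'_conv,in = 1/(2πr h) = 1/(2π·0.0452·892) = 0.003947 m·K/W
  R'_nickel alloy = ln(0.0485/0.0452)/(2πk) = 0.07047/(2π·13.1) = 8.561×10^-4 m·K/W
  R'_vermiculite board = ln(0.103/0.0485)/(2πk) = 0.7532/(2π·0.0723) = 1.658 m·K/W
  R'_diatomaceous earth = ln(0.154/0.103)/(2πk) = 0.4022/(2π·0.0921) = 0.6951 m·K/W
ΣR = 0.003947 + 8.561×10^-4 + 1.658 + 0.6951 = 2.358 m·K/W
Q' = ΔT/ΣR = (459 K − 295.8 K)/2.358 = 69.21 W/m
From the inner boundary to the vermiculite board/diatomaceous earth interface, ΣR_partial = 1.663 m·K/W.
T_interface = T_in − Q'·ΣR_partial = 459 K − (69.21)(1.663) = 343.9 K

T = 343.9 K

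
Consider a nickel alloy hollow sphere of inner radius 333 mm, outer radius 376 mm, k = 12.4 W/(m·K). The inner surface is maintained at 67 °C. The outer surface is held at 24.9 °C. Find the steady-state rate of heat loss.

Q = 4πk·ΔT/(1/r₁ − 1/r₂) = 4π × 12.4 × 42.1 / (1/0.333 − 1/0.376) = 19100 W

Q = 19.1 kW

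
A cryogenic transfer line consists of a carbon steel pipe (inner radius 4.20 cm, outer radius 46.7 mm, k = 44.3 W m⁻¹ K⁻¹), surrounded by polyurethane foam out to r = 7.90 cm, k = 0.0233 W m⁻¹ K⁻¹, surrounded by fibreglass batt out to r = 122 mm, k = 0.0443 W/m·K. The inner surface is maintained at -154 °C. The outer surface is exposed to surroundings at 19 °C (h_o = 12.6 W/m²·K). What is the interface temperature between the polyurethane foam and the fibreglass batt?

Treat each layer as a resistance in series:
  R'_carbon steel = ln(0.0467/0.0420)/(2πk) = 0.1061/(2π·44.3) = 3.811×10^-4 m·K/W
  R'_polyurethane foam = ln(0.0790/0.0467)/(2πk) = 0.5257/(2π·0.0233) = 3.591 m·K/W
  R'_fibreglass batt = ln(0.122/0.0790)/(2πk) = 0.4346/(2π·0.0443) = 1.561 m·K/W
  R'_conv,out = 1/(2πr h) = 1/(2π·0.122·12.6) = 0.1035 m·K/W
ΣR = 3.811×10^-4 + 3.591 + 1.561 + 0.1035 = 5.256 m·K/W
Q' = ΔT/ΣR = (-154 °C − 19 °C)/5.256 = -32.91 W/m
From the inner boundary to the polyurethane foam/fibreglass batt interface, ΣR_partial = 3.591 m·K/W.
T_interface = T_in − Q'·ΣR_partial = -154 °C − (-32.91)(3.591) = -35.8 °C

T = -35.8 °C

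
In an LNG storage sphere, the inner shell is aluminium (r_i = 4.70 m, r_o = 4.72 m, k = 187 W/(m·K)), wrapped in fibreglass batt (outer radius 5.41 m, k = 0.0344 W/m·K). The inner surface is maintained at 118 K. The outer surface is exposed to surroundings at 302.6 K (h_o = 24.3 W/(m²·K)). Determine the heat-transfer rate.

Series thermal resistances, inner to outer:
  R_aluminium = (1/4.70 − 1/4.72)/(4πk) = 9.016×10^-4/(4π·187) = 3.837×10^-7 K/W
  R_fibreglass batt = (1/4.72 − 1/5.41)/(4πk) = 0.02702/(4π·0.0344) = 0.06251 K/W
  R_conv,out = 1/(4πr²h) = 1/(4π·5.41²·24.3) = 1.119×10^-4 K/W
ΣR = 3.837×10^-7 + 0.06251 + 1.119×10^-4 = 0.06262 K/W
Q = ΔT/ΣR = (118 K − 302.6 K)/0.06262 = -2950 W
(Negative Q ⇒ heat flows inward; heat gain = 2950 W.)

Q = 2.95 kW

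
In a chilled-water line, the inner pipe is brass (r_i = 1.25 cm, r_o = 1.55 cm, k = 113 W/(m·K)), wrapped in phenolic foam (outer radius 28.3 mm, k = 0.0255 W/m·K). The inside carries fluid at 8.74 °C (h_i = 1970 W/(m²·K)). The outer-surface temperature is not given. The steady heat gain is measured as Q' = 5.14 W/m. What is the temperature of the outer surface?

T_out = 28.1 °C

Series resistances:
  R'_conv,in = 1/(2πr h) = 1/(2π·0.0125·1970) = 0.006463 m·K/W
  R'_brass = ln(0.0155/0.0125)/(2πk) = 0.2151/(2π·113) = 3.030×10^-4 m·K/W
  R'_phenolic foam = ln(0.0283/0.0155)/(2πk) = 0.6020/(2π·0.0255) = 3.757 m·K/W
ΣR = 3.764 m·K/W
ΔT = Q'·ΣR = 5.14 × 3.764 = 19.35 K
Heat flows inward, so T_out = T_in + ΔT = 8.74 + 19.35 = 28.1 °C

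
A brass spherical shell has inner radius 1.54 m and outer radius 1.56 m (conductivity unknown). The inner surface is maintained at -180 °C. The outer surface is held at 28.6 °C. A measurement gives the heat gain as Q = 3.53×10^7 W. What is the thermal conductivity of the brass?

ΣR = ΔT/Q = |-180 − 28.6|/3.53×10^7 = 5.909×10^-6 K/W
(1/r₁−1/r₂)/(4πk) = 5.909×10^-6 ⇒ k = 0.008325/(4π·5.909×10^-6) = 112 W/m·K

k = 112 W/m·K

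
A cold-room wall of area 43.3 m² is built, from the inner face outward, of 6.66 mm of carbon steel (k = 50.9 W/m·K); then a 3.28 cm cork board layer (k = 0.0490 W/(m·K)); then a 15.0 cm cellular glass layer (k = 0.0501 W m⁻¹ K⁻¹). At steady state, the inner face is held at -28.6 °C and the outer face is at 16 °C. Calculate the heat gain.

Series thermal resistances, inner to outer:
  R_carbon steel = L/(kA) = 0.00666/(50.9·43.3) = 3.022×10^-6 K/W
  R_cork board = L/(kA) = 0.0328/(0.0490·43.3) = 0.01546 K/W
  R_cellular glass = L/(kA) = 0.150/(0.0501·43.3) = 0.06915 K/W
ΣR = 3.022×10^-6 + 0.01546 + 0.06915 = 0.08461 K/W
Q = ΔT/ΣR = (-28.6 °C − 16 °C)/0.08461 = -527 W
(Negative Q ⇒ heat flows inward; heat gain = 527 W.)

Q = 527 W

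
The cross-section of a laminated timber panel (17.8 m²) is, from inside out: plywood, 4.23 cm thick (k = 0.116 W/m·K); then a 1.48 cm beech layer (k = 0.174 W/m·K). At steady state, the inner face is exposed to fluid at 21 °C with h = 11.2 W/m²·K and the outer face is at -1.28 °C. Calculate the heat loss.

Series thermal resistances, inner to outer:
  R_conv,in = 1/(hA) = 1/(11.2·17.8) = 0.005016 K/W
  R_plywood = L/(kA) = 0.0423/(0.116·17.8) = 0.02049 K/W
  R_beech = L/(kA) = 0.0148/(0.174·17.8) = 0.004779 K/W
ΣR = 0.005016 + 0.02049 + 0.004779 = 0.03028 K/W
Q = ΔT/ΣR = (21 °C − -1.28 °C)/0.03028 = 736 W

Q = 736 W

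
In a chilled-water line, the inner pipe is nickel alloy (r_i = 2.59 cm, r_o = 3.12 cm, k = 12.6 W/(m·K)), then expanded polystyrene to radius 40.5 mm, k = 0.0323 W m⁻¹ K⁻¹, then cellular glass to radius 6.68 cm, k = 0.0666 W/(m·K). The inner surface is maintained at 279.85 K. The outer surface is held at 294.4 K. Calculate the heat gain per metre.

Q' = 5.86 W/m

Series thermal resistances, inner to outer:
  R'_nickel alloy = ln(0.0312/0.0259)/(2πk) = 0.1862/(2π·12.6) = 0.002352 m·K/W
  R'_expanded polystyrene = ln(0.0405/0.0312)/(2πk) = 0.2609/(2π·0.0323) = 1.285 m·K/W
  R'_cellular glass = ln(0.0668/0.0405)/(2πk) = 0.5004/(2π·0.0666) = 1.196 m·K/W
ΣR = 0.002352 + 1.285 + 1.196 = 2.483 m·K/W
Q' = ΔT/ΣR = (279.85 K − 294.4 K)/2.483 = -5.86 W/m
(Negative Q' ⇒ heat flows inward; heat gain = 5.86 W/m.)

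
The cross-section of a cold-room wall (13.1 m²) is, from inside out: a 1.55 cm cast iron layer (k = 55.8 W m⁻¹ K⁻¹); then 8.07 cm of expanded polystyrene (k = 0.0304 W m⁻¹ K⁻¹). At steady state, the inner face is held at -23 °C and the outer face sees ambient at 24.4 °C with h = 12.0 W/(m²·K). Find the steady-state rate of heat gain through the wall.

Q = 227 W

Resistance network (inner→outer):
  R_cast iron = L/(kA) = 0.0155/(55.8·13.1) = 2.120×10^-5 K/W
  R_expanded polystyrene = L/(kA) = 0.0807/(0.0304·13.1) = 0.2026 K/W
  R_conv,out = 1/(hA) = 1/(12.0·13.1) = 0.006361 K/W
ΣR = 2.120×10^-5 + 0.2026 + 0.006361 = 0.2090 K/W
Q = ΔT/ΣR = (-23 °C − 24.4 °C)/0.2090 = -227 W
(Negative Q ⇒ heat flows inward; heat gain = 227 W.)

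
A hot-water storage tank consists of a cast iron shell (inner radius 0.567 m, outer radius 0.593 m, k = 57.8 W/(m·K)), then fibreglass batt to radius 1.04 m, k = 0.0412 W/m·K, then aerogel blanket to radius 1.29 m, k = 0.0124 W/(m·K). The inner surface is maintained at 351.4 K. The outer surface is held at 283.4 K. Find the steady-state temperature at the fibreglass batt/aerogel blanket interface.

Treat each layer as a resistance in series:
  R_cast iron = (1/0.567 − 1/0.593)/(4πk) = 0.07733/(4π·57.8) = 1.065×10^-4 K/W
  R_fibreglass batt = (1/0.593 − 1/1.04)/(4πk) = 0.7248/(4π·0.0412) = 1.400 K/W
  R_aerogel blanket = (1/1.04 − 1/1.29)/(4πk) = 0.1863/(4π·0.0124) = 1.196 K/W
ΣR = 1.065×10^-4 + 1.400 + 1.196 = 2.596 K/W
Q = ΔT/ΣR = (351.4 K − 283.4 K)/2.596 = 26.19 W
From the inner boundary to the fibreglass batt/aerogel blanket interface, ΣR_partial = 1.400 K/W.
T_interface = T_in − Q·ΣR_partial = 351.4 K − (26.19)(1.400) = 314.7 K

T = 314.7 K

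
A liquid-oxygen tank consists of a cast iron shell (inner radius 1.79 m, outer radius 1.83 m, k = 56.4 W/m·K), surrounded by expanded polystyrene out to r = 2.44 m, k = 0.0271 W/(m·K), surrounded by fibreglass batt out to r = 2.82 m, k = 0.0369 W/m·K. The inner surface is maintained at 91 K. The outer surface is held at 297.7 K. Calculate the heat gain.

Q = 397 W

Resistance network (inner→outer):
  R_cast iron = (1/1.79 − 1/1.83)/(4πk) = 0.01221/(4π·56.4) = 1.723×10^-5 K/W
  R_expanded polystyrene = (1/1.83 − 1/2.44)/(4πk) = 0.1366/(4π·0.0271) = 0.4012 K/W
  R_fibreglass batt = (1/2.44 − 1/2.82)/(4πk) = 0.05523/(4π·0.0369) = 0.1191 K/W
ΣR = 1.723×10^-5 + 0.4012 + 0.1191 = 0.5203 K/W
Q = ΔT/ΣR = (91 K − 297.7 K)/0.5203 = -397 W
(Negative Q ⇒ heat flows inward; heat gain = 397 W.)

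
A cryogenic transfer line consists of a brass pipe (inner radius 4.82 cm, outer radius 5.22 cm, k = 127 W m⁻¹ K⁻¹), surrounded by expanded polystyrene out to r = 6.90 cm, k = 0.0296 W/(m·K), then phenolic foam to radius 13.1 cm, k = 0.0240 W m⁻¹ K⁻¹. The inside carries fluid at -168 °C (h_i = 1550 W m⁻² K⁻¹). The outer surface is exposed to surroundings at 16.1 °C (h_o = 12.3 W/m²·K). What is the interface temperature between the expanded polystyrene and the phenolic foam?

T = -121 °C

Treat each layer as a resistance in series:
  R'_conv,in = 1/(2πr h) = 1/(2π·0.0482·1550) = 0.002130 m·K/W
  R'_brass = ln(0.0522/0.0482)/(2πk) = 0.07972/(2π·127) = 9.991×10^-5 m·K/W
  R'_expanded polystyrene = ln(0.0690/0.0522)/(2πk) = 0.2790/(2π·0.0296) = 1.500 m·K/W
  R'_phenolic foam = ln(0.131/0.0690)/(2πk) = 0.6411/(2π·0.0240) = 4.251 m·K/W
  R'_conv,out = 1/(2πr h) = 1/(2π·0.131·12.3) = 0.09877 m·K/W
ΣR = 0.002130 + 9.991×10^-5 + 1.500 + 4.251 + 0.09877 = 5.852 m·K/W
Q' = ΔT/ΣR = (-168 °C − 16.1 °C)/5.852 = -31.46 W/m
From the inner boundary to the expanded polystyrene/phenolic foam interface, ΣR_partial = 1.502 m·K/W.
T_interface = T_in − Q'·ΣR_partial = -168 °C − (-31.46)(1.502) = -121 °C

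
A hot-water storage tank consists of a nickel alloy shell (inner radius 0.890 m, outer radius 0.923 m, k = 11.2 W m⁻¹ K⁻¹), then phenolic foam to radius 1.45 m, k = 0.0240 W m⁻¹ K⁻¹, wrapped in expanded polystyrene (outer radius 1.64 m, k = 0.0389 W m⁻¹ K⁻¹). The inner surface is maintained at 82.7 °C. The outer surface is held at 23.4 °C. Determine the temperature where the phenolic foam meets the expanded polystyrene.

T = 30.0 °C

Series thermal resistances, inner to outer:
  R_nickel alloy = (1/0.890 − 1/0.923)/(4πk) = 0.04017/(4π·11.2) = 2.854×10^-4 K/W
  R_phenolic foam = (1/0.923 − 1/1.45)/(4πk) = 0.3938/(4π·0.0240) = 1.306 K/W
  R_expanded polystyrene = (1/1.45 − 1/1.64)/(4πk) = 0.07990/(4π·0.0389) = 0.1634 K/W
ΣR = 2.854×10^-4 + 1.306 + 0.1634 = 1.470 K/W
Q = ΔT/ΣR = (82.7 °C − 23.4 °C)/1.470 = 40.34 W
From the inner boundary to the phenolic foam/expanded polystyrene interface, ΣR_partial = 1.306 K/W.
T_interface = T_in − Q·ΣR_partial = 82.7 °C − (40.34)(1.306) = 30.0 °C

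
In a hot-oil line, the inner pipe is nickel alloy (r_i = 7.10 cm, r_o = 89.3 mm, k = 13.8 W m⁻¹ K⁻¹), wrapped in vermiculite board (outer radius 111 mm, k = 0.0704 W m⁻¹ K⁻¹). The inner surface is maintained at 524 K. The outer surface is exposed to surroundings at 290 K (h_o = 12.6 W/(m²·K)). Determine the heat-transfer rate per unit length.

Q' = 385 W/m

Treat each layer as a resistance in series:
  R'_nickel alloy = ln(0.0893/0.0710)/(2πk) = 0.2293/(2π·13.8) = 0.002645 m·K/W
  R'_vermiculite board = ln(0.111/0.0893)/(2πk) = 0.2175/(2π·0.0704) = 0.4918 m·K/W
  R'_conv,out = 1/(2πr h) = 1/(2π·0.111·12.6) = 0.1138 m·K/W
ΣR = 0.002645 + 0.4918 + 0.1138 = 0.6082 m·K/W
Q' = ΔT/ΣR = (524 K − 290 K)/0.6082 = 385 W/m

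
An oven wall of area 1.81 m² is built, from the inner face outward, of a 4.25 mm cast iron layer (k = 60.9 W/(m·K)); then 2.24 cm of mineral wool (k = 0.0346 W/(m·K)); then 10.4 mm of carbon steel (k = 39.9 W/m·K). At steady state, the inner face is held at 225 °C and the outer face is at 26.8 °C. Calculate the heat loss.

Resistance network (inner→outer):
  R_cast iron = L/(kA) = 0.00425/(60.9·1.81) = 3.856×10^-5 K/W
  R_mineral wool = L/(kA) = 0.0224/(0.0346·1.81) = 0.3577 K/W
  R_carbon steel = L/(kA) = 0.0104/(39.9·1.81) = 1.440×10^-4 K/W
ΣR = 3.856×10^-5 + 0.3577 + 1.440×10^-4 = 0.3579 K/W
Q = ΔT/ΣR = (225 °C − 26.8 °C)/0.3579 = 554 W

Q = 554 W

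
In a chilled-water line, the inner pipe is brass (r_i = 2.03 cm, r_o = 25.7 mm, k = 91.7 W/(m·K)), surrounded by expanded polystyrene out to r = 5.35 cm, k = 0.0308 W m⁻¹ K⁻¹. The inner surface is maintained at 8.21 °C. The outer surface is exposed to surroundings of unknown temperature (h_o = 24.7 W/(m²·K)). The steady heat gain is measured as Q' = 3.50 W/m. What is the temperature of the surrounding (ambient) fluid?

Series resistances:
  R'_brass = ln(0.0257/0.0203)/(2πk) = 0.2359/(2π·91.7) = 4.094×10^-4 m·K/W
  R'_expanded polystyrene = ln(0.0535/0.0257)/(2πk) = 0.7332/(2π·0.0308) = 3.789 m·K/W
  R'_conv,out = 1/(2πr h) = 1/(2π·0.0535·24.7) = 0.1204 m·K/W
ΣR = 3.910 m·K/W
ΔT = Q'·ΣR = 3.50 × 3.910 = 13.69 K
Heat flows inward, so T_out = T_in + ΔT = 8.21 + 13.69 = 21.9 °C

T_out = 21.9 °C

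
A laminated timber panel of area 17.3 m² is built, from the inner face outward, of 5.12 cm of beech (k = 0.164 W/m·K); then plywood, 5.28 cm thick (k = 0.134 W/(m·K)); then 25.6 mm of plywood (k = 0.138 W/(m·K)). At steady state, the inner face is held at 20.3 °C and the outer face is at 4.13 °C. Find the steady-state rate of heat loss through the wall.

Resistance network (inner→outer):
  R_beech = L/(kA) = 0.0512/(0.164·17.3) = 0.01805 K/W
  R_plywood = L/(kA) = 0.0528/(0.134·17.3) = 0.02278 K/W
  R_plywood = L/(kA) = 0.0256/(0.138·17.3) = 0.01072 K/W
ΣR = 0.01805 + 0.02278 + 0.01072 = 0.05155 K/W
Q = ΔT/ΣR = (20.3 °C − 4.13 °C)/0.05155 = 314 W

Q = 314 W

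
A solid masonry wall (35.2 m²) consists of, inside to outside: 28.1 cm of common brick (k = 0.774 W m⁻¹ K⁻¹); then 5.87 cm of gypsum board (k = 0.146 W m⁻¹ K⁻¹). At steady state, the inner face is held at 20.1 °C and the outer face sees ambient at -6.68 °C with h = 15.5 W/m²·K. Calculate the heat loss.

Q = 1140 W

Series thermal resistances, inner to outer:
  R_common brick = L/(kA) = 0.281/(0.774·35.2) = 0.01031 K/W
  R_gypsum board = L/(kA) = 0.0587/(0.146·35.2) = 0.01142 K/W
  R_conv,out = 1/(hA) = 1/(15.5·35.2) = 0.001833 K/W
ΣR = 0.01031 + 0.01142 + 0.001833 = 0.02356 K/W
Q = ΔT/ΣR = (20.1 °C − -6.68 °C)/0.02356 = 1140 W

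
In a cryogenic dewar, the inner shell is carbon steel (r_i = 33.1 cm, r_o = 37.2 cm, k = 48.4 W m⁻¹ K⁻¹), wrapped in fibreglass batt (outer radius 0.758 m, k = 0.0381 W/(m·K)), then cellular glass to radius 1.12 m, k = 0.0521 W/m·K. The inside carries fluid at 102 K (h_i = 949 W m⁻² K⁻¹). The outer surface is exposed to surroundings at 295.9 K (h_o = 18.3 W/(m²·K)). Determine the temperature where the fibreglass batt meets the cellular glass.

T = 259.8 K

Resistance network (inner→outer):
  R_conv,in = 1/(4πr²h) = 1/(4π·0.331²·949) = 7.654×10^-4 K/W
  R_carbon steel = (1/0.331 − 1/0.372)/(4πk) = 0.3330/(4π·48.4) = 5.475×10^-4 K/W
  R_fibreglass batt = (1/0.372 − 1/0.758)/(4πk) = 1.369/(4π·0.0381) = 2.859 K/W
  R_cellular glass = (1/0.758 − 1/1.12)/(4πk) = 0.4264/(4π·0.0521) = 0.6513 K/W
  R_conv,out = 1/(4πr²h) = 1/(4π·1.12²·18.3) = 0.003467 K/W
ΣR = 7.654×10^-4 + 5.475×10^-4 + 2.859 + 0.6513 + 0.003467 = 3.515 K/W
Q = ΔT/ΣR = (102 K − 295.9 K)/3.515 = -55.16 W
From the inner boundary to the fibreglass batt/cellular glass interface, ΣR_partial = 2.860 K/W.
T_interface = T_in − Q·ΣR_partial = 102 K − (-55.16)(2.860) = 259.8 K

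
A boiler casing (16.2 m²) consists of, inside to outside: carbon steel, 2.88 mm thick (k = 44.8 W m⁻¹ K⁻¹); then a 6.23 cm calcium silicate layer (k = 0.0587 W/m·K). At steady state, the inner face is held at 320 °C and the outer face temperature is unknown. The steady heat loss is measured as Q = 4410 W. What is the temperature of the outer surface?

T_out = 31.1 °C

Sum the resistances:
  R_carbon steel = L/(kA) = 0.00288/(44.8·16.2) = 3.968×10^-6 K/W
  R_calcium silicate = L/(kA) = 0.0623/(0.0587·16.2) = 0.06551 K/W
ΣR = 0.06552 K/W
ΔT = Q·ΣR = 4410 × 0.06552 = 288.9 K
Heat flows outward, so T_out = T_in − ΔT = 320 − 288.9 = 31.1 °C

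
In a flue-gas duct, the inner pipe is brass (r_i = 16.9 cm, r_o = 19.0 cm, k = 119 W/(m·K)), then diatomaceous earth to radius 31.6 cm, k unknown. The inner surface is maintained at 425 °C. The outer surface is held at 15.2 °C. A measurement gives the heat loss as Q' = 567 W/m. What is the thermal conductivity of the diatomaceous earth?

ΣR = ΔT/Q' = |425 − 15.2|/567 = 0.7228 m·K/W
Known resistances:
  R'_brass = ln(0.190/0.169)/(2πk) = 0.1171/(2π·119) = 1.566×10^-4 m·K/W
R_diatomaceous earth = ΣR − ΣR_known = 0.7228 − 1.566×10^-4 = 0.7226 m·K/W
ln(r₂/r₁)/(2πk) = 0.7226 ⇒ k = 0.5087/(2π·0.7226) = 0.112 W/m·K

k = 0.112 W/m·K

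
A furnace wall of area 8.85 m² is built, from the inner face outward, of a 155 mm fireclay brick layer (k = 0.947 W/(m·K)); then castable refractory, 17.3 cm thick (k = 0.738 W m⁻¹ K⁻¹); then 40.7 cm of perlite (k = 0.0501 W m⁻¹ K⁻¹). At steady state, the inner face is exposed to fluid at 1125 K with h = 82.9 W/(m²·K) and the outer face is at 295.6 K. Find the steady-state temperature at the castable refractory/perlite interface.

T = 1085 K

Treat each layer as a resistance in series:
  R_conv,in = 1/(hA) = 1/(82.9·8.85) = 0.001363 K/W
  R_fireclay brick = L/(kA) = 0.155/(0.947·8.85) = 0.01849 K/W
  R_castable refractory = L/(kA) = 0.173/(0.738·8.85) = 0.02649 K/W
  R_perlite = L/(kA) = 0.407/(0.0501·8.85) = 0.9179 K/W
ΣR = 0.001363 + 0.01849 + 0.02649 + 0.9179 = 0.9642 K/W
Q = ΔT/ΣR = (1125 K − 295.6 K)/0.9642 = 860.2 W
From the inner boundary to the castable refractory/perlite interface, ΣR_partial = 0.04634 K/W.
T_interface = T_in − Q·ΣR_partial = 1125 K − (860.2)(0.04634) = 1085 K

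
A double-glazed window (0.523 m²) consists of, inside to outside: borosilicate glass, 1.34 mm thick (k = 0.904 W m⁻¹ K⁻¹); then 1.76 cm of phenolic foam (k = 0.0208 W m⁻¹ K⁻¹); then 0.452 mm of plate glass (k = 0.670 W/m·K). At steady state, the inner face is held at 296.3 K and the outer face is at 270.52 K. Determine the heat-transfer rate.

Q = 15.9 W

Series thermal resistances, inner to outer:
  R_borosilicate glass = L/(kA) = 0.00134/(0.904·0.523) = 0.002834 K/W
  R_phenolic foam = L/(kA) = 0.0176/(0.0208·0.523) = 1.618 K/W
  R_plate glass = L/(kA) = 4.52×10^-4/(0.670·0.523) = 0.001290 K/W
ΣR = 0.002834 + 1.618 + 0.001290 = 1.622 K/W
Q = ΔT/ΣR = (296.3 K − 270.52 K)/1.622 = 15.9 W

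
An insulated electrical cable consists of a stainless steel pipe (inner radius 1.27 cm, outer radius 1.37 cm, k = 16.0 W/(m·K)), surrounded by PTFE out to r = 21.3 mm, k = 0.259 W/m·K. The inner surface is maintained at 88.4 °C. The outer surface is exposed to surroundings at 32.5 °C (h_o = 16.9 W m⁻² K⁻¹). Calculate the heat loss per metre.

Q' = 78.3 W/m

Treat each layer as a resistance in series:
  R'_stainless steel = ln(0.0137/0.0127)/(2πk) = 0.07579/(2π·16.0) = 7.539×10^-4 m·K/W
  R'_PTFE = ln(0.0213/0.0137)/(2πk) = 0.4413/(2π·0.259) = 0.2712 m·K/W
  R'_conv,out = 1/(2πr h) = 1/(2π·0.0213·16.9) = 0.4421 m·K/W
ΣR = 7.539×10^-4 + 0.2712 + 0.4421 = 0.7141 m·K/W
Q' = ΔT/ΣR = (88.4 °C − 32.5 °C)/0.7141 = 78.3 W/m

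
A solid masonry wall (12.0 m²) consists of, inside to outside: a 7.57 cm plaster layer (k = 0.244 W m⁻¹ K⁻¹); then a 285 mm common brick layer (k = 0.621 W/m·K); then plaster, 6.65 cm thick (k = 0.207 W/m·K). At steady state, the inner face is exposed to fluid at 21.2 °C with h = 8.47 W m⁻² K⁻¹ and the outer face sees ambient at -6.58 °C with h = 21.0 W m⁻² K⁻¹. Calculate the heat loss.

Q = 265 W

Treat each layer as a resistance in series:
  R_conv,in = 1/(hA) = 1/(8.47·12.0) = 0.009839 K/W
  R_plaster = L/(kA) = 0.0757/(0.244·12.0) = 0.02585 K/W
  R_common brick = L/(kA) = 0.285/(0.621·12.0) = 0.03824 K/W
  R_plaster = L/(kA) = 0.0665/(0.207·12.0) = 0.02677 K/W
  R_conv,out = 1/(hA) = 1/(21.0·12.0) = 0.003968 K/W
ΣR = 0.009839 + 0.02585 + 0.03824 + 0.02677 + 0.003968 = 0.1047 K/W
Q = ΔT/ΣR = (21.2 °C − -6.58 °C)/0.1047 = 265 W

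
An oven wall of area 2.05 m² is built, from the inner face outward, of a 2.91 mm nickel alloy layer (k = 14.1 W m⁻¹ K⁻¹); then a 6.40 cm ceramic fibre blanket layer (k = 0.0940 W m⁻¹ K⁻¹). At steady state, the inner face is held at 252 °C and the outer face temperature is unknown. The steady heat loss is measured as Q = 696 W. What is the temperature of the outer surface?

T_out = 20.8 °C

Sum the resistances:
  R_nickel alloy = L/(kA) = 0.00291/(14.1·2.05) = 1.007×10^-4 K/W
  R_ceramic fibre blanket = L/(kA) = 0.0640/(0.0940·2.05) = 0.3321 K/W
ΣR = 0.3322 K/W
ΔT = Q·ΣR = 696 × 0.3322 = 231.2 K
Heat flows outward, so T_out = T_in − ΔT = 252 − 231.2 = 20.8 °C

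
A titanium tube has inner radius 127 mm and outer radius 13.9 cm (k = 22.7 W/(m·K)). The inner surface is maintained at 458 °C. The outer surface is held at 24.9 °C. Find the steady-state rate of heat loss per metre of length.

Q' = 684 kW/m

Q' = 2πk·ΔT/ln(r₂/r₁) = 2π × 22.7 × 433.1 / ln(0.139/0.127) = 6.84×10^5 W/m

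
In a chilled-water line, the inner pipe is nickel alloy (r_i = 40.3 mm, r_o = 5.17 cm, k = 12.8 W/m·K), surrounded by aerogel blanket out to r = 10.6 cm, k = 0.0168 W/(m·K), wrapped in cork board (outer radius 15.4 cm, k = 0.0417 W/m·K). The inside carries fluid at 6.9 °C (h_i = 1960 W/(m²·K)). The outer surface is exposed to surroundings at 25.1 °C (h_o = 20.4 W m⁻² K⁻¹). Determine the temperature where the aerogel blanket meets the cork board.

Series thermal resistances, inner to outer:
  R'_conv,in = 1/(2πr h) = 1/(2π·0.0403·1960) = 0.002015 m·K/W
  R'_nickel alloy = ln(0.0517/0.0403)/(2πk) = 0.2491/(2π·12.8) = 0.003097 m·K/W
  R'_aerogel blanket = ln(0.106/0.0517)/(2πk) = 0.7180/(2π·0.0168) = 6.802 m·K/W
  R'_cork board = ln(0.154/0.106)/(2πk) = 0.3735/(2π·0.0417) = 1.426 m·K/W
  R'_conv,out = 1/(2πr h) = 1/(2π·0.154·20.4) = 0.05066 m·K/W
ΣR = 0.002015 + 0.003097 + 6.802 + 1.426 + 0.05066 = 8.284 m·K/W
Q' = ΔT/ΣR = (6.9 °C − 25.1 °C)/8.284 = -2.197 W/m
From the inner boundary to the aerogel blanket/cork board interface, ΣR_partial = 6.807 m·K/W.
T_interface = T_in − Q'·ΣR_partial = 6.9 °C − (-2.197)(6.807) = 21.9 °C

T = 21.9 °C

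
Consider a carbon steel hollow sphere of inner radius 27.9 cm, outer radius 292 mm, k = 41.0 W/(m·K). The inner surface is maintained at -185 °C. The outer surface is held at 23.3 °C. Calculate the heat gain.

Q = 4πk·ΔT/(1/r₁ − 1/r₂) = 4π × 41.0 × 208.3 / (1/0.279 − 1/0.292) = 6.73×10^5 W

Q = 673 kW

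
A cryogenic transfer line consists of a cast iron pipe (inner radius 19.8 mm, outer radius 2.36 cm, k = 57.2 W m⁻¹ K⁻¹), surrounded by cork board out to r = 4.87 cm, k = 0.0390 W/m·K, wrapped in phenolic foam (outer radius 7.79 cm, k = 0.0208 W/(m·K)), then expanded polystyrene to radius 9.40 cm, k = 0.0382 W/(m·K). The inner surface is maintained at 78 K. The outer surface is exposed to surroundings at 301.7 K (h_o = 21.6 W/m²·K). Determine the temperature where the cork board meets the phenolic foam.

Treat each layer as a resistance in series:
  R'_cast iron = ln(0.0236/0.0198)/(2πk) = 0.1756/(2π·57.2) = 4.885×10^-4 m·K/W
  R'_cork board = ln(0.0487/0.0236)/(2πk) = 0.7244/(2π·0.0390) = 2.956 m·K/W
  R'_phenolic foam = ln(0.0779/0.0487)/(2πk) = 0.4697/(2π·0.0208) = 3.594 m·K/W
  R'_expanded polystyrene = ln(0.0940/0.0779)/(2πk) = 0.1879/(2π·0.0382) = 0.7827 m·K/W
  R'_conv,out = 1/(2πr h) = 1/(2π·0.0940·21.6) = 0.07839 m·K/W
ΣR = 4.885×10^-4 + 2.956 + 3.594 + 0.7827 + 0.07839 = 7.412 m·K/W
Q' = ΔT/ΣR = (78 K − 301.7 K)/7.412 = -30.18 W/m
From the inner boundary to the cork board/phenolic foam interface, ΣR_partial = 2.956 m·K/W.
T_interface = T_in − Q'·ΣR_partial = 78 K − (-30.18)(2.956) = 167 K

T = 167 K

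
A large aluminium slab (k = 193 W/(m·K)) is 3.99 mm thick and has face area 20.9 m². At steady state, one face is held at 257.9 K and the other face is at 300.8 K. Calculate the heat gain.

Q = 4.34×10^7 W

Q = kA·ΔT/L = 193 × 20.9 × |257.9 K − 300.8 K| / 0.00399 = 4.34×10^7 W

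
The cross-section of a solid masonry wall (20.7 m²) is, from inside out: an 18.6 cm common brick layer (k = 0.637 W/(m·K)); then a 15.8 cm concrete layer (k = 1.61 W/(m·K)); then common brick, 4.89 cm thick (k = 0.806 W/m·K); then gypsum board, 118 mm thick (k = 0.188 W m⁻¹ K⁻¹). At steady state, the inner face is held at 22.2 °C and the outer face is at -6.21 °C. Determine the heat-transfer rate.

Treat each layer as a resistance in series:
  R_common brick = L/(kA) = 0.186/(0.637·20.7) = 0.01411 K/W
  R_concrete = L/(kA) = 0.158/(1.61·20.7) = 0.004741 K/W
  R_common brick = L/(kA) = 0.0489/(0.806·20.7) = 0.002931 K/W
  R_gypsum board = L/(kA) = 0.118/(0.188·20.7) = 0.03032 K/W
ΣR = 0.01411 + 0.004741 + 0.002931 + 0.03032 = 0.05210 K/W
Q = ΔT/ΣR = (22.2 °C − -6.21 °C)/0.05210 = 545 W

Q = 545 W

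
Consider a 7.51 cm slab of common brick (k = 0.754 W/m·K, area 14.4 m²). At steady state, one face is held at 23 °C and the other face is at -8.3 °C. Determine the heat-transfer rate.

Q = kA·ΔT/L = 0.754 × 14.4 × |23 °C − -8.3 °C| / 0.0751 = 4530 W

Q = 4.53 kW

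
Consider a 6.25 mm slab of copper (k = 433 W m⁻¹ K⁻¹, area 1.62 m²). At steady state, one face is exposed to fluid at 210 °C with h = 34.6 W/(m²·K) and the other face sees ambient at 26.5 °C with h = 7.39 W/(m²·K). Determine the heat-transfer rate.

Series thermal resistances, inner to outer:
  R_conv,in = 1/(hA) = 1/(34.6·1.62) = 0.01784 K/W
  R_copper = L/(kA) = 0.00625/(433·1.62) = 8.910×10^-6 K/W
  R_conv,out = 1/(hA) = 1/(7.39·1.62) = 0.08353 K/W
ΣR = 0.01784 + 8.910×10^-6 + 0.08353 = 0.1014 K/W
Q = ΔT/ΣR = (210 °C − 26.5 °C)/0.1014 = 1810 W

Q = 1810 W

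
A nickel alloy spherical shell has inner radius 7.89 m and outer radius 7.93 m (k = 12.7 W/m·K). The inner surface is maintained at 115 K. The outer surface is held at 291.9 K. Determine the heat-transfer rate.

Q = 4πk·ΔT/(1/r₁ − 1/r₂) = 4π × 12.7 × 176.9 / (1/7.89 − 1/7.93) = 4.42×10^7 W

Q = 44200 kW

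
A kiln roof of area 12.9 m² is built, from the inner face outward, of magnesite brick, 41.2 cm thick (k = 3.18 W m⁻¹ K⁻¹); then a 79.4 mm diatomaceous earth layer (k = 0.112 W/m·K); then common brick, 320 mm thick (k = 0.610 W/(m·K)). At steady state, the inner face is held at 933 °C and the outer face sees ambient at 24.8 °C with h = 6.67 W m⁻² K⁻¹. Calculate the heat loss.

Treat each layer as a resistance in series:
  R_magnesite brick = L/(kA) = 0.412/(3.18·12.9) = 0.01004 K/W
  R_diatomaceous earth = L/(kA) = 0.0794/(0.112·12.9) = 0.05496 K/W
  R_common brick = L/(kA) = 0.320/(0.610·12.9) = 0.04067 K/W
  R_conv,out = 1/(hA) = 1/(6.67·12.9) = 0.01162 K/W
ΣR = 0.01004 + 0.05496 + 0.04067 + 0.01162 = 0.1173 K/W
Q = ΔT/ΣR = (933 °C − 24.8 °C)/0.1173 = 7740 W

Q = 7.74 kW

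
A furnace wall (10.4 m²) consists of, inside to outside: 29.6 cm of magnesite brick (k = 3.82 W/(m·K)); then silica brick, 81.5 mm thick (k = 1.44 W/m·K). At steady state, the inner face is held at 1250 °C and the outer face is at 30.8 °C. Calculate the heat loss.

Resistance network (inner→outer):
  R_magnesite brick = L/(kA) = 0.296/(3.82·10.4) = 0.007451 K/W
  R_silica brick = L/(kA) = 0.0815/(1.44·10.4) = 0.005442 K/W
ΣR = 0.007451 + 0.005442 = 0.01289 K/W
Q = ΔT/ΣR = (1250 °C − 30.8 °C)/0.01289 = 94600 W

Q = 94.6 kW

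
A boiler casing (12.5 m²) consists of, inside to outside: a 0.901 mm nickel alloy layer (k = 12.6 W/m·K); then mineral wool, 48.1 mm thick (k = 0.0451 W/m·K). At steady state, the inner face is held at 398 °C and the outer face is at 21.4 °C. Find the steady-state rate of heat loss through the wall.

Resistance network (inner→outer):
  R_nickel alloy = L/(kA) = 9.01×10^-4/(12.6·12.5) = 5.721×10^-6 K/W
  R_mineral wool = L/(kA) = 0.0481/(0.0451·12.5) = 0.08532 K/W
ΣR = 5.721×10^-6 + 0.08532 = 0.08533 K/W
Q = ΔT/ΣR = (398 °C − 21.4 °C)/0.08533 = 4410 W

Q = 4.41 kW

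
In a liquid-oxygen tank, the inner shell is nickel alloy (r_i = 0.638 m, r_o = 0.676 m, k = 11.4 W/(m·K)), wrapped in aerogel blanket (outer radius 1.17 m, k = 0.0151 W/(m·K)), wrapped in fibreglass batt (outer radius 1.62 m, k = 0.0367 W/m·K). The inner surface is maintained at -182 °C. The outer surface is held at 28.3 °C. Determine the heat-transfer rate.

Resistance network (inner→outer):
  R_nickel alloy = (1/0.638 − 1/0.676)/(4πk) = 0.08811/(4π·11.4) = 6.150×10^-4 K/W
  R_aerogel blanket = (1/0.676 − 1/1.17)/(4πk) = 0.6246/(4π·0.0151) = 3.292 K/W
  R_fibreglass batt = (1/1.17 − 1/1.62)/(4πk) = 0.2374/(4π·0.0367) = 0.5148 K/W
ΣR = 6.150×10^-4 + 3.292 + 0.5148 = 3.807 K/W
Q = ΔT/ΣR = (-182 °C − 28.3 °C)/3.807 = -55.2 W
(Negative Q ⇒ heat flows inward; heat gain = 55.2 W.)

Q = 55.2 W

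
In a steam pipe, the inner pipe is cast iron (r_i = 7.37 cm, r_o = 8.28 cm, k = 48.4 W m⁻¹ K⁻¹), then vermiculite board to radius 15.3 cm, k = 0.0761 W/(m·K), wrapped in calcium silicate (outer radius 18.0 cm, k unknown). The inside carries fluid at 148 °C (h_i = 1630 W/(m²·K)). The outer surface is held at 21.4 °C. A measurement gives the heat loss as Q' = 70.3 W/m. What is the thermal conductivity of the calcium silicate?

k = 0.0502 W/m·K

ΣR = ΔT/Q' = |148 − 21.4|/70.3 = 1.801 m·K/W
Known resistances:
  R'_conv,in = 1/(2πr h) = 1/(2π·0.0737·1630) = 0.001325 m·K/W
  R'_cast iron = ln(0.0828/0.0737)/(2πk) = 0.1164/(2π·48.4) = 3.828×10^-4 m·K/W
  R'_vermiculite board = ln(0.153/0.0828)/(2πk) = 0.6140/(2π·0.0761) = 1.284 m·K/W
R_calcium silicate = ΣR − ΣR_known = 1.801 − 1.286 = 0.5150 m·K/W
ln(r₂/r₁)/(2πk) = 0.5150 ⇒ k = 0.1625/(2π·0.5150) = 0.0502 W/m·K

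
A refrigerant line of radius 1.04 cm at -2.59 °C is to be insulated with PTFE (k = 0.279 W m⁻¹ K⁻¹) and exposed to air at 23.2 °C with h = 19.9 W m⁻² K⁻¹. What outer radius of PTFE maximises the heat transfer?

For a cylinder, r_cr = k_ins/h = 0.279/19.9 = 0.0140 m = 1.40 cm

r_cr = 1.40 cm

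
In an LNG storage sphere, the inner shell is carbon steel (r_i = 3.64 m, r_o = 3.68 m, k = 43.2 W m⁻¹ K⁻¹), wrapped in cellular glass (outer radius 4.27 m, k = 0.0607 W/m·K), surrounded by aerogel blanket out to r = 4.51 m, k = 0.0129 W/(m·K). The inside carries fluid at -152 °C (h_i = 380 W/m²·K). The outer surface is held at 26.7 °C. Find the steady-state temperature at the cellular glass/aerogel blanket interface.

T = -82.2 °C

Series thermal resistances, inner to outer:
  R_conv,in = 1/(4πr²h) = 1/(4π·3.64²·380) = 1.581×10^-5 K/W
  R_carbon steel = (1/3.64 − 1/3.68)/(4πk) = 0.002986/(4π·43.2) = 5.501×10^-6 K/W
  R_cellular glass = (1/3.68 − 1/4.27)/(4πk) = 0.03755/(4π·0.0607) = 0.04922 K/W
  R_aerogel blanket = (1/4.27 − 1/4.51)/(4πk) = 0.01246/(4π·0.0129) = 0.07688 K/W
ΣR = 1.581×10^-5 + 5.501×10^-6 + 0.04922 + 0.07688 = 0.1261 K/W
Q = ΔT/ΣR = (-152 °C − 26.7 °C)/0.1261 = -1417 W
From the inner boundary to the cellular glass/aerogel blanket interface, ΣR_partial = 0.04924 K/W.
T_interface = T_in − Q·ΣR_partial = -152 °C − (-1417)(0.04924) = -82.2 °C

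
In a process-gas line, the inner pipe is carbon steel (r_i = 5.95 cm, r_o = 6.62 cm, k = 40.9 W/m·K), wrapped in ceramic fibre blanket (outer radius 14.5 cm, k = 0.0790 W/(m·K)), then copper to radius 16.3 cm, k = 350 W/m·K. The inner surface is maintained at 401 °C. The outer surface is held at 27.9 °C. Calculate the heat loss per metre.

Q' = 236 W/m

Series thermal resistances, inner to outer:
  R'_carbon steel = ln(0.0662/0.0595)/(2πk) = 0.1067/(2π·40.9) = 4.152×10^-4 m·K/W
  R'_ceramic fibre blanket = ln(0.145/0.0662)/(2πk) = 0.7841/(2π·0.0790) = 1.580 m·K/W
  R'_copper = ln(0.163/0.145)/(2πk) = 0.1170/(2π·350) = 5.321×10^-5 m·K/W
ΣR = 4.152×10^-4 + 1.580 + 5.321×10^-5 = 1.580 m·K/W
Q' = ΔT/ΣR = (401 °C − 27.9 °C)/1.580 = 236 W/m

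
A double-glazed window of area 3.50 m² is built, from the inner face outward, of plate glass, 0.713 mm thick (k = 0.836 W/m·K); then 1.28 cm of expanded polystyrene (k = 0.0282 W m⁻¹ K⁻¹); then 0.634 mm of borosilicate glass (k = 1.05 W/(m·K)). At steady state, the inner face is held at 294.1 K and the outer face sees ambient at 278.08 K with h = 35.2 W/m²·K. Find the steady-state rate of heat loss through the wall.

Resistance network (inner→outer):
  R_plate glass = L/(kA) = 7.13×10^-4/(0.836·3.50) = 2.437×10^-4 K/W
  R_expanded polystyrene = L/(kA) = 0.0128/(0.0282·3.50) = 0.1297 K/W
  R_borosilicate glass = L/(kA) = 6.34×10^-4/(1.05·3.50) = 1.725×10^-4 K/W
  R_conv,out = 1/(hA) = 1/(35.2·3.50) = 0.008117 K/W
ΣR = 2.437×10^-4 + 0.1297 + 1.725×10^-4 + 0.008117 = 0.1382 K/W
Q = ΔT/ΣR = (294.1 K − 278.08 K)/0.1382 = 116 W

Q = 116 W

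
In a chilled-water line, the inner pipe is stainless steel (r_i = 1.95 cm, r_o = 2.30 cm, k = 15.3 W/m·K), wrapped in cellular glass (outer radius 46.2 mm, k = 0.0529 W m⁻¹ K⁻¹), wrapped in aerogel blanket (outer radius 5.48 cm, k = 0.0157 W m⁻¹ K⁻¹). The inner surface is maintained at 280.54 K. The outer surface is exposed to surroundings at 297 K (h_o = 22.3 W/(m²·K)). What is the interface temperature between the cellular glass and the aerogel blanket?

Resistance network (inner→outer):
  R'_stainless steel = ln(0.0230/0.0195)/(2πk) = 0.1651/(2π·15.3) = 0.001717 m·K/W
  R'_cellular glass = ln(0.0462/0.0230)/(2πk) = 0.6975/(2π·0.0529) = 2.098 m·K/W
  R'_aerogel blanket = ln(0.0548/0.0462)/(2πk) = 0.1707/(2π·0.0157) = 1.731 m·K/W
  R'_conv,out = 1/(2πr h) = 1/(2π·0.0548·22.3) = 0.1302 m·K/W
ΣR = 0.001717 + 2.098 + 1.731 + 0.1302 = 3.961 m·K/W
Q' = ΔT/ΣR = (280.54 K − 297 K)/3.961 = -4.156 W/m
From the inner boundary to the cellular glass/aerogel blanket interface, ΣR_partial = 2.100 m·K/W.
T_interface = T_in − Q'·ΣR_partial = 280.54 K − (-4.156)(2.100) = 289.3 K

T = 289.3 K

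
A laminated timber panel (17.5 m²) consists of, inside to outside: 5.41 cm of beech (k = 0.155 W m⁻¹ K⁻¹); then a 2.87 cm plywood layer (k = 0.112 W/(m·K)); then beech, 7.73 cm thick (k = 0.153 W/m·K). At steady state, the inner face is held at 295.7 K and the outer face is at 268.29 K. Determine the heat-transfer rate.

Q = 432 W

Resistance network (inner→outer):
  R_beech = L/(kA) = 0.0541/(0.155·17.5) = 0.01994 K/W
  R_plywood = L/(kA) = 0.0287/(0.112·17.5) = 0.01464 K/W
  R_beech = L/(kA) = 0.0773/(0.153·17.5) = 0.02887 K/W
ΣR = 0.01994 + 0.01464 + 0.02887 = 0.06345 K/W
Q = ΔT/ΣR = (295.7 K − 268.29 K)/0.06345 = 432 W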